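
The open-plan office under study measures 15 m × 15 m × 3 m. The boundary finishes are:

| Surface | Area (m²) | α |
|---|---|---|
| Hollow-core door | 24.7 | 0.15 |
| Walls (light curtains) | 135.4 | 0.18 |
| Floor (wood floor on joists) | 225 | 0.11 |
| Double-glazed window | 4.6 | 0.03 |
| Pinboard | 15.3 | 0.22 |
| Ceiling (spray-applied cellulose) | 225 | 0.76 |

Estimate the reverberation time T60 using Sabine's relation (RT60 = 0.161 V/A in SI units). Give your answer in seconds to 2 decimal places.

0.48 seconds

Summing Sᵢαᵢ: 3.705 + 24.372 + 24.750 + 0.138 + 3.366 + 171.000 → A = 227.331 sabins.
Volume V = 15 × 15 × 3 = 675 m³.
Sabine: RT60 = 0.161 × 675 / 227.331 = 0.48 s.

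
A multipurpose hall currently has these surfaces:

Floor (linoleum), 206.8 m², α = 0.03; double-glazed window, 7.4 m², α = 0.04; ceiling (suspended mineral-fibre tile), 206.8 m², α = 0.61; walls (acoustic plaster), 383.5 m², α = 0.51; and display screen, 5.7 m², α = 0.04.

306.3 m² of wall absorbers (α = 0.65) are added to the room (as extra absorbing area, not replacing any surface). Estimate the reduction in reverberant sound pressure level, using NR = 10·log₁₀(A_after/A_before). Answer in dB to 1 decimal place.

A_before = Σ Sᵢαᵢ = 206.8×0.03 + 7.4×0.04 + 206.8×0.61 + 383.5×0.51 + 5.7×0.04 = 328.461 sabins.
Treatment contributes 306.3·0.65 = 199.095 sabins.
A_after = 328.461 + 199.095 = 527.556 sabins.
NR = 10·log₁₀(527.556/328.461) = 2.1 dB.

2.1 dB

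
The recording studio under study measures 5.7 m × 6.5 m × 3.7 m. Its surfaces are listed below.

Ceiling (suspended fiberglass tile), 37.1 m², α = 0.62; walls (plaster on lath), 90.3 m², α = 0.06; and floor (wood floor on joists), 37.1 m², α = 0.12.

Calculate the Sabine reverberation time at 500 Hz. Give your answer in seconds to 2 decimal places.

0.67 s

Total absorption A = 37.1·0.62 + 90.3·0.06 + 37.1·0.12
  = 23.002 + 5.418 + 4.452 = 32.872 m² sabins.
Volume V = 5.7 × 6.5 × 3.7 = 137.085 m³.
Sabine: RT60 = 0.161 × 137.085 / 32.872 = 0.67 s.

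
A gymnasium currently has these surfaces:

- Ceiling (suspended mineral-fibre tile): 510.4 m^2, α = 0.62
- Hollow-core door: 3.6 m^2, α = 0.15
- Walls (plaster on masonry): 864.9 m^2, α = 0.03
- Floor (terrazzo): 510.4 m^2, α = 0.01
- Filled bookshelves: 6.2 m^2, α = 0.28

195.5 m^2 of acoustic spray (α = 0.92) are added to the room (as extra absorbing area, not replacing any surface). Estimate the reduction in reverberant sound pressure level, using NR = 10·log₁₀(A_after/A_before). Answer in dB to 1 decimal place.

Total absorption A_before = 510.4·0.62 + 3.6·0.15 + 864.9·0.03 + 510.4·0.01 + 6.2·0.28
  = 316.448 + 0.540 + 25.947 + 5.104 + 1.736 = 349.775 m^2 sabins.
Added absorption = 195.5 × 0.92 = 179.860 sabins.
New total A_after = 529.635 sabins.
NR = 10·log₁₀(529.635/349.775) = 1.8 dB.

1.8 dB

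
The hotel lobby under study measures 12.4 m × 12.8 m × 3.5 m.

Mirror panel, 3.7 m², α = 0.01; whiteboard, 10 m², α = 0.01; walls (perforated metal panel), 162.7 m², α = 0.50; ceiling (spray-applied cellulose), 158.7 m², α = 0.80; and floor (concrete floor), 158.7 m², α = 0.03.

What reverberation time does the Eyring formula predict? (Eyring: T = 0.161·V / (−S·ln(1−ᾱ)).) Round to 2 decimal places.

S = Σ Sᵢ = 493.8 m².
Σ(Sᵢαᵢ) = 3.7×0.01 + 10×0.01 + 162.7×0.50 + 158.7×0.80 + 158.7×0.03 = 213.208.
ᾱ = 213.208 / 493.8 = 0.4318.
−S·ln(1−ᾱ) = −493.8 × ln(1 − 0.4318) = 279.136.
V = 12.4 × 12.8 × 3.5 = 555.52 m³.
RT60 = 0.161 × 555.52 / 279.136 = 0.32 s.

0.32 sec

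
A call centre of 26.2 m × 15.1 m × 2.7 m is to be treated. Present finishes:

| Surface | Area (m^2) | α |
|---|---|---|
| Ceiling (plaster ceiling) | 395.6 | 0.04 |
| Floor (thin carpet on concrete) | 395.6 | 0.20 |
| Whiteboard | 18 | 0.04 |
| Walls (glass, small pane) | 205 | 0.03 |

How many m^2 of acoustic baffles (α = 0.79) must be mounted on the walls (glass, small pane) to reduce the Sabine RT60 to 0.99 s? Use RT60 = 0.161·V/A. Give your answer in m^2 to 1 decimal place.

94.6

Summing Sᵢαᵢ: 15.824 + 79.120 + 0.720 + 6.150 → A₁ = 101.814 sabins.
V = 1068.174 m³. Target absorption A₂ = 0.161 × 1068.174 / 0.99 = 173.713 sabins.
ΔA needed = 173.713 − 101.814 = 71.899 sabins.
Net gain per m^2: Δα = 0.79 − 0.03 = 0.76.
Panel area = 71.899 / 0.76 = 94.6 m^2.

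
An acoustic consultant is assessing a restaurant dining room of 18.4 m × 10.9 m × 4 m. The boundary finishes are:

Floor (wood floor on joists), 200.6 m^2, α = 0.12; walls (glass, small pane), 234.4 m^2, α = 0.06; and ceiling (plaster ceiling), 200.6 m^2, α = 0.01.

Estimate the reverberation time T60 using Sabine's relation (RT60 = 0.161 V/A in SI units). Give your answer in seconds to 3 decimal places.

Summing Sᵢαᵢ: 24.072 + 14.064 + 2.006 → A = 40.142 sabins.
V = 18.4·10.9·4 = 802.24 m³.
Sabine: RT60 = 0.161 × 802.24 / 40.142 = 3.218 s.

3.218 s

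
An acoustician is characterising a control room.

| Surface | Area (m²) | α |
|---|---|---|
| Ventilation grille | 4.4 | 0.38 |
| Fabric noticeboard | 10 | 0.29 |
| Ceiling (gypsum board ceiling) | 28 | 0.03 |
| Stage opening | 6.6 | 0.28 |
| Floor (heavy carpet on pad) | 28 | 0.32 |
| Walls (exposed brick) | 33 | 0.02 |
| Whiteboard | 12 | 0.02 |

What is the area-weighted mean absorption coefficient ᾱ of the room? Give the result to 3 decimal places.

S = Σ Sᵢ = 4.4 + 10 + 28 + 6.6 + 28 + 33 + 12 = 122.0 m².
A = 4.4*0.38 + 10*0.29 + 28*0.03 + 6.6*0.28 + 28*0.32 + 33*0.02 + 12*0.02 = 17.120 sabins.
ᾱ = A/S = 0.140.

0.140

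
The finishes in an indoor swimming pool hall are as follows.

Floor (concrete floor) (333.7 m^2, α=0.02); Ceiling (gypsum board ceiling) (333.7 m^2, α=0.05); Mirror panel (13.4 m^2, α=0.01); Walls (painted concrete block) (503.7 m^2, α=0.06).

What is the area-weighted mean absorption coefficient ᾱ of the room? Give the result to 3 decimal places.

S = Σ Sᵢ = 333.7 + 333.7 + 13.4 + 503.7 = 1184.5 m^2.
Σ(Sᵢαᵢ) = 333.7×0.02 + 333.7×0.05 + 13.4×0.01 + 503.7×0.06 = 53.715.
ᾱ = 53.715 / 1184.5 = 0.045.

0.045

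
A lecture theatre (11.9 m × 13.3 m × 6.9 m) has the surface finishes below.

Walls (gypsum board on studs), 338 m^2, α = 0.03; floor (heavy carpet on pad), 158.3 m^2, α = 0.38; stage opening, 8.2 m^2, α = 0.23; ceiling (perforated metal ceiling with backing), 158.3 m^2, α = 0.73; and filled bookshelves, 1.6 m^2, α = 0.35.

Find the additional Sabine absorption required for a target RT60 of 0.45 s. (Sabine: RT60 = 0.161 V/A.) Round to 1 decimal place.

Equivalent absorption area: A₁ = 338·0.03 + 158.3·0.38 + 8.2·0.23 + 158.3·0.73 + 1.6·0.35 = 188.299 m^2.
For T = 0.45 s, need A₂ = 0.161·V/T = 0.161·1092.063/0.45 = 390.716 sabins.
Additional absorption ΔA = 390.716 − 188.299 = 202.4 sabins.

202.4 sabins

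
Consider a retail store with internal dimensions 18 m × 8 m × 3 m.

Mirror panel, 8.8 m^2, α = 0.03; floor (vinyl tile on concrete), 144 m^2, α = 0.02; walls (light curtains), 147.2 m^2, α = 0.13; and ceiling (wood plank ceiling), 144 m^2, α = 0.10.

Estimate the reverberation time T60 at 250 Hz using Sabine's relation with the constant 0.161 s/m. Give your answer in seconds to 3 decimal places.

Total absorption A = 8.8×0.03 + 144×0.02 + 147.2×0.13 + 144×0.10
  = 0.264 + 2.880 + 19.136 + 14.400 = 36.680 m^2 sabins.
Room volume: 432 m³.
Sabine: RT60 = 0.161 × 432 / 36.680 = 1.896 s.

1.896 s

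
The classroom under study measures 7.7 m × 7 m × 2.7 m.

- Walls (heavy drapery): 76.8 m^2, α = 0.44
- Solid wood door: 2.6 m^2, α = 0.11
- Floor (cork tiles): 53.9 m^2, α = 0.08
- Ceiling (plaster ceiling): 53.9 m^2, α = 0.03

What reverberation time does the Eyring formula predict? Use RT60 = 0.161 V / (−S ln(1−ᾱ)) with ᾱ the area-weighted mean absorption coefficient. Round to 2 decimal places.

0.52 s

S = Σ Sᵢ = 187.2 m^2.
Σ(Sᵢαᵢ) = 76.8·0.44 + 2.6·0.11 + 53.9·0.08 + 53.9·0.03 = 40.007.
Mean coefficient ᾱ = A/S = 0.2137.
−S·ln(1−ᾱ) = −187.2 × ln(1 − 0.2137) = 45.006.
V = 7.7 × 7 × 2.7 = 145.53 m³.
RT60 = 0.161 × 145.53 / 45.006 = 0.52 s.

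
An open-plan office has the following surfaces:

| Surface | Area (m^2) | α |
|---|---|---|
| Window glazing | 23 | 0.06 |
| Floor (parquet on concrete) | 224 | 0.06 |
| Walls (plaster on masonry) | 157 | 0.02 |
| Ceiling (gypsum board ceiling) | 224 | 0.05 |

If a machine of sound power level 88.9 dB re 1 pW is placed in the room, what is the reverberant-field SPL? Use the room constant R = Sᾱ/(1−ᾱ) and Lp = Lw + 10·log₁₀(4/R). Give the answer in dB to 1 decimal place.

A = 29.160 sabins; S = 628.0 m^2.
ᾱ = 29.160/628.0 = 0.0464; R = Sᾱ/(1−ᾱ) = 29.160/(1−0.0464) = 30.579 m^2.
Lp = 88.9 + 10·log₁₀(4/30.579) = 88.9 + (-8.83) = 80.1 dB.

80.1 dB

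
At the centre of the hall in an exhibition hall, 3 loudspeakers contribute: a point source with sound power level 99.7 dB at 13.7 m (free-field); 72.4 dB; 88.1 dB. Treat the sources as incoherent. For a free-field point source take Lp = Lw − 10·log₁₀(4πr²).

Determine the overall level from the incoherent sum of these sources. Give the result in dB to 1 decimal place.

Source at 13.7 m: Lp = 99.7 − 10·log₁₀(4π·13.7²) = 99.7 − 10·log₁₀(2358.582) = 66.0 dB.
Converting to relative power and adding: 10^(66.0/10) + 10^(72.4/10) + 10^(88.1/10) = 6.67e+08.
Back to dB: 10·log₁₀ Σ = 88.2 dB.

88.2 dB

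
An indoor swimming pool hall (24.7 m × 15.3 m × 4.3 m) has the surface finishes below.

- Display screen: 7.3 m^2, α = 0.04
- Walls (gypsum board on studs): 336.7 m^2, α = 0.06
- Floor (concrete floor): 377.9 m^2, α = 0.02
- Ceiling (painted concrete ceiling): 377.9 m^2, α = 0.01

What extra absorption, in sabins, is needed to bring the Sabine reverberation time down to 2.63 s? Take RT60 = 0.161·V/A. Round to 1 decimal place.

A₁ = Σ Sᵢαᵢ = 7.3·0.04 + 336.7·0.06 + 377.9·0.02 + 377.9·0.01 = 31.831 sabins.
Target A₂ = 0.161·1625.013/2.63 = 99.478 sabins (V = 1625.013 m³).
ΔA = A₂ − A₁ = 99.478 − 31.831 = 67.6 sabins.

67.6 sabins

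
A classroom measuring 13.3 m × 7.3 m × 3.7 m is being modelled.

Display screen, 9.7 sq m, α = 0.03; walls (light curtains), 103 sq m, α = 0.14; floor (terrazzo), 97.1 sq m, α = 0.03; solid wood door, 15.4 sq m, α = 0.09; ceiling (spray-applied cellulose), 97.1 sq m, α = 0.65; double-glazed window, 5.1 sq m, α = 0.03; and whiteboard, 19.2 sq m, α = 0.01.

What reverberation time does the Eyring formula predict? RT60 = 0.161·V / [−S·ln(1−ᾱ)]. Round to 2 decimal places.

0.61 s

S = Σ Sᵢ = 346.6 sq m.
Σ(Sᵢαᵢ) = 9.7·0.03 + 103·0.14 + 97.1·0.03 + 15.4·0.09 + 97.1·0.65 + 5.1·0.03 + 19.2·0.01 = 82.470.
ᾱ = 82.470 / 346.6 = 0.2379.
Eyring denominator: −S ln(1−ᾱ) = 94.163.
V = 13.3 × 7.3 × 3.7 = 359.233 m³.
T = 0.161·V/[−S·ln(1−ᾱ)] = 0.161·359.233/94.163 = 0.61 s.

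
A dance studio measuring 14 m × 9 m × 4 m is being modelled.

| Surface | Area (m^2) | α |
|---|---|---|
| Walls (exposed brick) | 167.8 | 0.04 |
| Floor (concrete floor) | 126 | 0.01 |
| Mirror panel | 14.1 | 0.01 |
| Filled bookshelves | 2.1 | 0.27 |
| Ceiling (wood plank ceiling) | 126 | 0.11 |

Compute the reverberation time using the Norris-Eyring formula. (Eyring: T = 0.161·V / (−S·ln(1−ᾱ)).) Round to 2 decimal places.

3.51 s

Total surface area S = 167.8 + 126 + 14.1 + 2.1 + 126 = 436.0 m^2.
Σ(Sᵢαᵢ) = 167.8·0.04 + 126·0.01 + 14.1·0.01 + 2.1·0.27 + 126·0.11 = 22.540.
ᾱ = 22.540 / 436.0 = 0.0517.
−S·ln(1−ᾱ) = −436.0 × ln(1 − 0.0517) = 23.145.
V = 14 × 9 × 4 = 504 m³.
RT60 = 0.161 × 504 / 23.145 = 3.51 s.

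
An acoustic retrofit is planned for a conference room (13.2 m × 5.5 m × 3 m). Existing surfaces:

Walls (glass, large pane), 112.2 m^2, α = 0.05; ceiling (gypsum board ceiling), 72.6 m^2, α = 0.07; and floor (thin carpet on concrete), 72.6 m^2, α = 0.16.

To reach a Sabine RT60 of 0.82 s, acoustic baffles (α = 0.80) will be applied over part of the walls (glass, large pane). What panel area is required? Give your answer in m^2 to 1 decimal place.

27.3

Equivalent absorption area: A₁ = 112.2×0.05 + 72.6×0.07 + 72.6×0.16 = 22.308 m^2.
Required A₂ = 0.161·217.8/0.82 = 42.763 sabins.
ΔA needed = 42.763 − 22.308 = 20.455 sabins.
Each m^2 of panel replacing the walls (glass, large pane) adds (0.80 − 0.05) = 0.75 sabins.
Panel area = 20.455 / 0.75 = 27.3 m^2.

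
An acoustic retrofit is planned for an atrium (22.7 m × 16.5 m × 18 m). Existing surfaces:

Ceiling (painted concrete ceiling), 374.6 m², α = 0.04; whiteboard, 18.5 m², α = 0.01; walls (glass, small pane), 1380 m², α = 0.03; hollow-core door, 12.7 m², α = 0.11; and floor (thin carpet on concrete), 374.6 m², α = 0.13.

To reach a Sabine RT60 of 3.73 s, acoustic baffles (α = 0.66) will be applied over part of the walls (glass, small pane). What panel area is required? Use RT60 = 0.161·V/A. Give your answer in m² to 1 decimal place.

292.6

Summing Sᵢαᵢ: 14.984 + 0.185 + 41.400 + 1.397 + 48.698 → A₁ = 106.664 sabins.
Required A₂ = 0.161·6741.9/3.73 = 291.004 sabins.
ΔA needed = 291.004 − 106.664 = 184.340 sabins.
Net gain per m²: Δα = 0.66 − 0.03 = 0.63.
Panel area = 184.340 / 0.63 = 292.6 m².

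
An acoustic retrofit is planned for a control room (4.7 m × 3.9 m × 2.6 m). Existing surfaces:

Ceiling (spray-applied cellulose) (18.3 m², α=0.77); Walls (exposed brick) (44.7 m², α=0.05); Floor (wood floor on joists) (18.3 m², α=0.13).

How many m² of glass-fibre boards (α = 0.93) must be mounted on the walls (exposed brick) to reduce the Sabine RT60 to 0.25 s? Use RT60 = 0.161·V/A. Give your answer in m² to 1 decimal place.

A₁ = Σ Sᵢαᵢ = 18.3*0.77 + 44.7*0.05 + 18.3*0.13 = 18.705 sabins.
V = 47.658 m³. Target absorption A₂ = 0.161 × 47.658 / 0.25 = 30.692 sabins.
Absorption to add: 30.692 − 18.705 = 11.987 sabins.
Each m² of panel replacing the walls (exposed brick) adds (0.93 − 0.05) = 0.88 sabins.
Area = ΔA/Δα = 11.987/0.88 = 13.6 m².

13.6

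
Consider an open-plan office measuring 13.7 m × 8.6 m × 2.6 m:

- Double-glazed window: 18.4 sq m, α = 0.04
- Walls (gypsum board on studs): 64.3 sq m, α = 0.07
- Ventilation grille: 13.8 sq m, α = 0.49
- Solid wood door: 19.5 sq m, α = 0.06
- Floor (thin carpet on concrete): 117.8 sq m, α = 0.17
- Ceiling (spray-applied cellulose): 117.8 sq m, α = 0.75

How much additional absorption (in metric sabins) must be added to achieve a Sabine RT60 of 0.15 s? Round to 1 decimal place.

Total absorption A₁ = 18.4·0.04 + 64.3·0.07 + 13.8·0.49 + 19.5·0.06 + 117.8·0.17 + 117.8·0.75
  = 0.736 + 4.501 + 6.762 + 1.170 + 20.026 + 88.350 = 121.545 sq m sabins.
V = 306.332 m³. Required absorption A₂ = 0.161 × 306.332 / 0.15 = 328.796 sabins.
Shortfall: 328.796 − 121.545 = 207.3 sabins.

207.3 sabins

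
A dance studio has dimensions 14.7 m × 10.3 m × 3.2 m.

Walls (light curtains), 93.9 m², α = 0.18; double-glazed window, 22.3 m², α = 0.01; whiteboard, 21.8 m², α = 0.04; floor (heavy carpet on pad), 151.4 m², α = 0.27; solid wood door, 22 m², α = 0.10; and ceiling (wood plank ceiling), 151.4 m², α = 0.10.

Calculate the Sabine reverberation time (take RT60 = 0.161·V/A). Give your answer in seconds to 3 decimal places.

A = Σ Sᵢαᵢ = 93.9×0.18 + 22.3×0.01 + 21.8×0.04 + 151.4×0.27 + 22×0.10 + 151.4×0.10 = 76.215 sabins.
V = 14.7·10.3·3.2 = 484.512 m³.
Sabine: RT60 = 0.161 × 484.512 / 76.215 = 1.024 s.

1.024 seconds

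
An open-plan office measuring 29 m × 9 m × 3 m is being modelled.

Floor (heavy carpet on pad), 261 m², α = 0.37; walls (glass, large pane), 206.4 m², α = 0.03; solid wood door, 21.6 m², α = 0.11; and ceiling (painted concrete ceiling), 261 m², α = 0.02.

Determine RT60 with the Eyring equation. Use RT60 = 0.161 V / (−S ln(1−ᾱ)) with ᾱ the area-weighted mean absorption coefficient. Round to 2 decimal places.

1.06 s

Total surface area S = 261 + 206.4 + 21.6 + 261 = 750.0 m².
Σ(Sᵢαᵢ) = 261·0.37 + 206.4·0.03 + 21.6·0.11 + 261·0.02 = 110.358.
Mean coefficient ᾱ = A/S = 0.1471.
Eyring denominator: −S ln(1−ᾱ) = 119.335.
V = 29 × 9 × 3 = 783 m³.
T = 0.161·V/[−S·ln(1−ᾱ)] = 0.161·783/119.335 = 1.06 s.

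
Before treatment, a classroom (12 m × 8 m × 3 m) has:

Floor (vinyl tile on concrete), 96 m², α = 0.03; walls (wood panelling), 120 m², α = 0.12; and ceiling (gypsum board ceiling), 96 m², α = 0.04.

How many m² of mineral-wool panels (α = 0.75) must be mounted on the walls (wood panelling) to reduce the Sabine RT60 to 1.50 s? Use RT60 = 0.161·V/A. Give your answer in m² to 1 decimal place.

Summing Sᵢαᵢ: 2.880 + 14.400 + 3.840 → A₁ = 21.120 sabins.
Required A₂ = 0.161·288/1.50 = 30.912 sabins.
ΔA needed = 30.912 − 21.120 = 9.792 sabins.
Net gain per m²: Δα = 0.75 − 0.12 = 0.63.
Area = ΔA/Δα = 9.792/0.63 = 15.5 m².

15.5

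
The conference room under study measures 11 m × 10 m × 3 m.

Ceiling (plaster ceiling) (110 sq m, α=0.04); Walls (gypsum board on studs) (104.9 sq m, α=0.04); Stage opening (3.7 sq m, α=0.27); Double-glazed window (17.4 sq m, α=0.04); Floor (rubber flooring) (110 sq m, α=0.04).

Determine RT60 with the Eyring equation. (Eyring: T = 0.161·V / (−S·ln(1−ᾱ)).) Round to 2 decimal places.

S = Σ Sᵢ = 346.0 sq m.
Absorption A = 110×0.04 + 104.9×0.04 + 3.7×0.27 + 17.4×0.04 + 110×0.04 = 14.691 sabins.
ᾱ = 14.691 / 346.0 = 0.0425.
−S·ln(1−ᾱ) = −346.0 × ln(1 − 0.0425) = 15.027.
V = 11 × 10 × 3 = 330 m³.
T = 0.161·V/[−S·ln(1−ᾱ)] = 0.161·330/15.027 = 3.54 s.

3.54 sec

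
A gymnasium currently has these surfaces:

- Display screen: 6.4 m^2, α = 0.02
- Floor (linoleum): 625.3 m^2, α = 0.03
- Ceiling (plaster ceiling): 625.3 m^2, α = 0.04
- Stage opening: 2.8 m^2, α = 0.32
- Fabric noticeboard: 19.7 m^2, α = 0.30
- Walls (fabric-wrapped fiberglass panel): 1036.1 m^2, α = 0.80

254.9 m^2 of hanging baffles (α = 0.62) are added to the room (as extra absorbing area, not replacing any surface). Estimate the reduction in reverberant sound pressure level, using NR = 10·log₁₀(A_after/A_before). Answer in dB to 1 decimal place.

A_before = Σ Sᵢαᵢ = 6.4·0.02 + 625.3·0.03 + 625.3·0.04 + 2.8·0.32 + 19.7·0.30 + 1036.1·0.80 = 879.585 sabins.
Added absorption = 254.9 × 0.62 = 158.038 sabins.
A_after = 879.585 + 158.038 = 1037.623 sabins.
NR = 10·log₁₀(1037.623/879.585) = 0.7 dB.

0.7 dB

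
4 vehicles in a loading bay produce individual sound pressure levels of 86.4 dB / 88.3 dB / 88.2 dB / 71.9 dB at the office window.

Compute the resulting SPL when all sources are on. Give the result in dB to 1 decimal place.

92.5 dB

Σ 10^(Lᵢ/10) = 1.789e+09.
Combined level = 10 log₁₀(1.789e+09) = 92.5 dB.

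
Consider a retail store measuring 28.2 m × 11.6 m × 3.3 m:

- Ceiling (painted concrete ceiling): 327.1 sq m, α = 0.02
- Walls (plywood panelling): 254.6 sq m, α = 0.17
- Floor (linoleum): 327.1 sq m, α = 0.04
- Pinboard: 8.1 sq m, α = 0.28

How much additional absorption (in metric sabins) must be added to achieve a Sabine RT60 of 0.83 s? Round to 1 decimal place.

144.2 sabins

A₁ = Σ Sᵢαᵢ = 327.1·0.02 + 254.6·0.17 + 327.1·0.04 + 8.1·0.28 = 65.176 sabins.
Target A₂ = 0.161·1079.496/0.83 = 209.396 sabins (V = 1079.496 m³).
Additional absorption ΔA = 209.396 − 65.176 = 144.2 sabins.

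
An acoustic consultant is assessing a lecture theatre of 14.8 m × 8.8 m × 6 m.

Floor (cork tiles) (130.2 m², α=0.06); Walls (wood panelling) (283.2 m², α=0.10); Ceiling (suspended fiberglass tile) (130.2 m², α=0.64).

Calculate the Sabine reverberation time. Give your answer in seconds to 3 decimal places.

Total absorption A = 130.2·0.06 + 283.2·0.10 + 130.2·0.64
  = 7.812 + 28.320 + 83.328 = 119.460 m² sabins.
Volume V = 14.8 × 8.8 × 6 = 781.44 m³.
Sabine: RT60 = 0.161 × 781.44 / 119.460 = 1.053 s.

1.053 sec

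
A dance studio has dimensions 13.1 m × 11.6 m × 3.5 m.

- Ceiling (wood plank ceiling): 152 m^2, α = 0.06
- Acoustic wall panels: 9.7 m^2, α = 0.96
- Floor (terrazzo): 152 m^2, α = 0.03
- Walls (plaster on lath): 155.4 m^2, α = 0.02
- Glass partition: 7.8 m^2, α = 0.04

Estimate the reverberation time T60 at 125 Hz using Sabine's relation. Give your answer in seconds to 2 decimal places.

3.24 s

A = Σ Sᵢαᵢ = 152·0.06 + 9.7·0.96 + 152·0.03 + 155.4·0.02 + 7.8·0.04 = 26.412 sabins.
V = 13.1·11.6·3.5 = 531.86 m³.
RT60 = 0.161 · V / A = 0.161 × 531.86 / 26.412 = 3.24 s.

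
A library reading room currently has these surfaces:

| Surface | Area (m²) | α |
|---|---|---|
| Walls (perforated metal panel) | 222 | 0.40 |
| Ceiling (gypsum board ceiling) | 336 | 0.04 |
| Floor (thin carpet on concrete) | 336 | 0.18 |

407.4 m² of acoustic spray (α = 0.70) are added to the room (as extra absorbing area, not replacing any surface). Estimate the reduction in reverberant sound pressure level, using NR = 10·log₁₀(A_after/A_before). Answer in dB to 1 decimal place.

A_before = Σ Sᵢαᵢ = 222·0.40 + 336·0.04 + 336·0.18 = 162.720 sabins.
Added absorption = 407.4 × 0.70 = 285.180 sabins.
New total A_after = 447.900 sabins.
Reduction = 10 log₁₀(A_after/A_before) = 10 log₁₀(2.7526) = 4.4 dB.

4.4 dB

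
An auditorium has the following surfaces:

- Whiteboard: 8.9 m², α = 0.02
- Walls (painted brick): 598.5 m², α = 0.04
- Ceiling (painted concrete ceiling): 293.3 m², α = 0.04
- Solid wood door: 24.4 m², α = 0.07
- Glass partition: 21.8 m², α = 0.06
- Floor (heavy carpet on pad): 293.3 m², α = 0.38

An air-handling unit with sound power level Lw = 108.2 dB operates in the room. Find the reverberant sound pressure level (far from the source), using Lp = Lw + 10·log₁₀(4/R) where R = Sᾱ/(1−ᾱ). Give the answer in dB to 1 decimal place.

91.9 dB

Σ(Sᵢαᵢ) = 8.9·0.02 + 598.5·0.04 + 293.3·0.04 + 24.4·0.07 + 21.8·0.06 + 293.3·0.38 = 150.320; total area S = 1240.2 m².
ᾱ = 150.320/1240.2 = 0.1212; R = Sᾱ/(1−ᾱ) = 150.320/(1−0.1212) = 171.051 m².
Lp = 108.2 + 10·log₁₀(4/171.051) = 108.2 + (-16.31) = 91.9 dB.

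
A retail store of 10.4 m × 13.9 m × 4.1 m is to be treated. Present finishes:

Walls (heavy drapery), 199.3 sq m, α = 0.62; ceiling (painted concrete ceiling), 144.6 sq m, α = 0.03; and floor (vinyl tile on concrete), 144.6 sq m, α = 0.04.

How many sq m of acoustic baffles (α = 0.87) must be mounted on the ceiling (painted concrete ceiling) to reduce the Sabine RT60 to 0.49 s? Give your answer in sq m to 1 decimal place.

72.7

Summing Sᵢαᵢ: 123.566 + 4.338 + 5.784 → A₁ = 133.688 sabins.
Required A₂ = 0.161·592.696/0.49 = 194.743 sabins.
Absorption to add: 194.743 − 133.688 = 61.055 sabins.
Each sq m of panel replacing the ceiling (painted concrete ceiling) adds (0.87 − 0.03) = 0.84 sabins.
Area = ΔA/Δα = 61.055/0.84 = 72.7 sq m.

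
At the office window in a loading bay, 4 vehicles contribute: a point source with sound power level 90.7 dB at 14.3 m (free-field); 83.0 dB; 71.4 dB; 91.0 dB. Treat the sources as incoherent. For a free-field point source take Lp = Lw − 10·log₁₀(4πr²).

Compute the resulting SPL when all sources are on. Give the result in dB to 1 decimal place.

Source at 14.3 m: Lp = 90.7 − 10·log₁₀(4π·14.3²) = 90.7 − 10·log₁₀(2569.697) = 56.6 dB.
Converting to relative power and adding: 10^(56.6/10) + 10^(83.0/10) + 10^(71.4/10) + 10^(91.0/10) = 1.473e+09.
Back to dB: 10·log₁₀ Σ = 91.7 dB.

91.7 dB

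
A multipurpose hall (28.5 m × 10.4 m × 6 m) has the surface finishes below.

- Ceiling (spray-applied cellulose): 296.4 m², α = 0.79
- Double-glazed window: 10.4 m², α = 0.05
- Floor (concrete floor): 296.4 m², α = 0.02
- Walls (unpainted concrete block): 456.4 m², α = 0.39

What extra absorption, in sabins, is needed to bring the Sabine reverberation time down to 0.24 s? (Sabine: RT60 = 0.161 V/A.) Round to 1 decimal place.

774.4 sabins

Summing Sᵢαᵢ: 234.156 + 0.520 + 5.928 + 177.996 → A₁ = 418.600 sabins.
V = 1778.4 m³. Required absorption A₂ = 0.161 × 1778.4 / 0.24 = 1193.010 sabins.
Additional absorption ΔA = 1193.010 − 418.600 = 774.4 sabins.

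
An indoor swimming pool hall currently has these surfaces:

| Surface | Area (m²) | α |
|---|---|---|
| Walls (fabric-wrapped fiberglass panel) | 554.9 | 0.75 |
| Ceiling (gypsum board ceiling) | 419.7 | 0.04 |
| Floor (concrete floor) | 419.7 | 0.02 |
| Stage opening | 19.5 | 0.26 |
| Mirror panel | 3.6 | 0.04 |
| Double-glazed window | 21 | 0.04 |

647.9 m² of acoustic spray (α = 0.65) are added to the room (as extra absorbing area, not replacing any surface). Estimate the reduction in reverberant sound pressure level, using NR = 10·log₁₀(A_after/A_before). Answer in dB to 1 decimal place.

Equivalent absorption area: A_before = 554.9×0.75 + 419.7×0.04 + 419.7×0.02 + 19.5×0.26 + 3.6×0.04 + 21×0.04 = 447.411 m².
Treatment contributes 647.9·0.65 = 421.135 sabins.
A_after = 447.411 + 421.135 = 868.546 sabins.
Reduction = 10 log₁₀(A_after/A_before) = 10 log₁₀(1.9413) = 2.9 dB.

2.9 dB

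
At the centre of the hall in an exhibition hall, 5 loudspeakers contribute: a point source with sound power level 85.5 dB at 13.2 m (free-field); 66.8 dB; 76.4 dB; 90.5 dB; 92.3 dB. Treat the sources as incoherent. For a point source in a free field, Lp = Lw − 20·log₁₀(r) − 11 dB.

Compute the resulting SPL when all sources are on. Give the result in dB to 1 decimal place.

94.6 dB

Source at 13.2 m: Lp = 85.5 − 20·log₁₀(13.2) − 11 = 52.1 dB.
Sum in the linear (power) domain: Σ 10^(Lᵢ/10) = 10^(52.1/10) + 10^(66.8/10) + 10^(76.4/10) + 10^(90.5/10) + 10^(92.3/10) = 2.869e+09.
L_total = 10·log₁₀(2.869e+09) = 94.6 dB.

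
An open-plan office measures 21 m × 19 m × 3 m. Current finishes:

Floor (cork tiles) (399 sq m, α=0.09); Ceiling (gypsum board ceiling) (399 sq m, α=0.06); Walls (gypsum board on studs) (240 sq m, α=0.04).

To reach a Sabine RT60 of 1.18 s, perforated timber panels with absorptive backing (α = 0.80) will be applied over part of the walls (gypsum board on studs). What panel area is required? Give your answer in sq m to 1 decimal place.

Equivalent absorption area: A₁ = 399·0.09 + 399·0.06 + 240·0.04 = 69.450 sq m.
V = 1197 m³. Target absorption A₂ = 0.161 × 1197 / 1.18 = 163.319 sabins.
Absorption to add: 163.319 − 69.450 = 93.869 sabins.
Net gain per sq m: Δα = 0.80 − 0.04 = 0.76.
Panel area = 93.869 / 0.76 = 123.5 sq m.

123.5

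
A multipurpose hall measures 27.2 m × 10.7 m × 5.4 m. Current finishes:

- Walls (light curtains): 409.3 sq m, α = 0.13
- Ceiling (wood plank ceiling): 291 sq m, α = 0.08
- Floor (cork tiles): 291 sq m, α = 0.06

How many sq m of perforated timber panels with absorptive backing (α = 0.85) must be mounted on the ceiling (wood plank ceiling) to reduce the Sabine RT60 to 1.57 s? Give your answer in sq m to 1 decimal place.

Summing Sᵢαᵢ: 53.209 + 23.280 + 17.460 → A₁ = 93.949 sabins.
V = 1571.616 m³. Target absorption A₂ = 0.161 × 1571.616 / 1.57 = 161.166 sabins.
Absorption to add: 161.166 − 93.949 = 67.217 sabins.
Each sq m of panel replacing the ceiling (wood plank ceiling) adds (0.85 − 0.08) = 0.77 sabins.
Panel area = 67.217 / 0.77 = 87.3 sq m.

87.3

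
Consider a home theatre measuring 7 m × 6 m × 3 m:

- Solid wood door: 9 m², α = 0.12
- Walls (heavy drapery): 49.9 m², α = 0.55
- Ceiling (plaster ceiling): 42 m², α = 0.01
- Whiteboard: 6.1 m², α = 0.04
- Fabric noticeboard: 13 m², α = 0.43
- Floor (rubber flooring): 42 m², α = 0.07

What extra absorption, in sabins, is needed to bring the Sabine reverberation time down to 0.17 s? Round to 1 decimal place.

Total absorption A₁ = 9*0.12 + 49.9*0.55 + 42*0.01 + 6.1*0.04 + 13*0.43 + 42*0.07
  = 1.080 + 27.445 + 0.420 + 0.244 + 5.590 + 2.940 = 37.719 m² sabins.
Target A₂ = 0.161·126/0.17 = 119.329 sabins (V = 126 m³).
Shortfall: 119.329 − 37.719 = 81.6 sabins.

81.6 sabins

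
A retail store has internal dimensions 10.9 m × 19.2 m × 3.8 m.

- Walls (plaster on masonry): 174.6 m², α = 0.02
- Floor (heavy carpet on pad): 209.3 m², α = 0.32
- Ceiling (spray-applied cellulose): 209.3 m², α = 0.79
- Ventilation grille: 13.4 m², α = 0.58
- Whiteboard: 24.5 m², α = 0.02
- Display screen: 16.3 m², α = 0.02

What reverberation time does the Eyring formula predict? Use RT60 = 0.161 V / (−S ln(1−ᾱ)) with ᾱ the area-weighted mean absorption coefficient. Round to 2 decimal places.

Total surface area S = 174.6 + 209.3 + 209.3 + 13.4 + 24.5 + 16.3 = 647.4 m².
Σ(Sᵢαᵢ) = 174.6·0.02 + 209.3·0.32 + 209.3·0.79 + 13.4·0.58 + 24.5·0.02 + 16.3·0.02 = 244.403.
ᾱ = 244.403 / 647.4 = 0.3775.
Eyring denominator: −S ln(1−ᾱ) = 306.875.
V = 10.9 × 19.2 × 3.8 = 795.264 m³.
RT60 = 0.161 × 795.264 / 306.875 = 0.42 s.

0.42 s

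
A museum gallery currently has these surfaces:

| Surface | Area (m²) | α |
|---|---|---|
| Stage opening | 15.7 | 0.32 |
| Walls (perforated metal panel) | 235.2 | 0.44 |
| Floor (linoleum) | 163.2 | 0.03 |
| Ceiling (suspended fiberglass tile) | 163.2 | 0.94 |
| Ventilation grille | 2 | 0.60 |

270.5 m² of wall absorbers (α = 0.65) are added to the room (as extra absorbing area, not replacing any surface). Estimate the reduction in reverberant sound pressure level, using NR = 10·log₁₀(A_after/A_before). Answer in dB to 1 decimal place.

2.2 dB

A_before = Σ Sᵢαᵢ = 15.7·0.32 + 235.2·0.44 + 163.2·0.03 + 163.2·0.94 + 2·0.60 = 268.016 sabins.
Treatment contributes 270.5·0.65 = 175.825 sabins.
A_after = 268.016 + 175.825 = 443.841 sabins.
NR = 10·log₁₀(443.841/268.016) = 2.2 dB.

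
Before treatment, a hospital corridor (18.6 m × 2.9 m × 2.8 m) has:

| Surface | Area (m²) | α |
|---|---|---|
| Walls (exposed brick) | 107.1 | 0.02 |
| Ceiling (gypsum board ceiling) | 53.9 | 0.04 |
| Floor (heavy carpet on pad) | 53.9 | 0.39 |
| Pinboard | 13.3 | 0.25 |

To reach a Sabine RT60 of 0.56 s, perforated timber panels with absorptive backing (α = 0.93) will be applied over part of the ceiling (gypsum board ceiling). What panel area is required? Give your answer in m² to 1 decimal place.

Equivalent absorption area: A₁ = 107.1×0.02 + 53.9×0.04 + 53.9×0.39 + 13.3×0.25 = 28.644 m².
Required A₂ = 0.161·151.032/0.56 = 43.422 sabins.
Absorption to add: 43.422 − 28.644 = 14.778 sabins.
Each m² of panel replacing the ceiling (gypsum board ceiling) adds (0.93 − 0.04) = 0.89 sabins.
Area = ΔA/Δα = 14.778/0.89 = 16.6 m².

16.6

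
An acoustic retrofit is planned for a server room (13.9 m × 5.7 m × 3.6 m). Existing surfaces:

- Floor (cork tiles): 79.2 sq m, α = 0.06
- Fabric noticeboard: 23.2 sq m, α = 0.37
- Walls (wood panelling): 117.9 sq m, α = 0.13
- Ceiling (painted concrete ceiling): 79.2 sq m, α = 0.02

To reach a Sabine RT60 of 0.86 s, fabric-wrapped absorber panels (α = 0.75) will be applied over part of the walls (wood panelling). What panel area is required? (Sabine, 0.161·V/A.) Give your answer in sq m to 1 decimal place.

A₁ = Σ Sᵢαᵢ = 79.2·0.06 + 23.2·0.37 + 117.9·0.13 + 79.2·0.02 = 30.247 sabins.
V = 285.228 m³. Target absorption A₂ = 0.161 × 285.228 / 0.86 = 53.397 sabins.
Absorption to add: 53.397 − 30.247 = 23.150 sabins.
Each sq m of panel replacing the walls (wood panelling) adds (0.75 − 0.13) = 0.62 sabins.
Area = ΔA/Δα = 23.150/0.62 = 37.3 sq m.

37.3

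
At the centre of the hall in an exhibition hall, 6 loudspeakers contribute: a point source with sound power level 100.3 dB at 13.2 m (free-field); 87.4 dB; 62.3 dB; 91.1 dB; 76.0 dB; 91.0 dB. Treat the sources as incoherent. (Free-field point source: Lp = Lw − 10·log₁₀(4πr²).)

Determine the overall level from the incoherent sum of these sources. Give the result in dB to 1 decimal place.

95.0 dB

Source at 13.2 m: Lp = 100.3 − 10·log₁₀(4π·13.2²) = 100.3 − 10·log₁₀(2189.564) = 66.9 dB.
Sum in the linear (power) domain: Σ 10^(Lᵢ/10) = 10^(66.9/10) + 10^(87.4/10) + 10^(62.3/10) + 10^(91.1/10) + 10^(76.0/10) + 10^(91.0/10) = 3.143e+09.
L_total = 10·log₁₀(3.143e+09) = 95.0 dB.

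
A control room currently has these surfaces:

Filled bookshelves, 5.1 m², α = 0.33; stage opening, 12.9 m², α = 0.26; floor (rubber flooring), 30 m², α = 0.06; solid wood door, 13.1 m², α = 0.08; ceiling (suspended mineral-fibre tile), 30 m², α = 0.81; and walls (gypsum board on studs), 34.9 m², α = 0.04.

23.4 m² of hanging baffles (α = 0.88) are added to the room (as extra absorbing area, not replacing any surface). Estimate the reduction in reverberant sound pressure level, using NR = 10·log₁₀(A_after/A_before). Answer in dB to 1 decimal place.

2.1 dB

Summing Sᵢαᵢ: 1.683 + 3.354 + 1.800 + 1.048 + 24.300 + 1.396 → A_before = 33.581 sabins.
Treatment contributes 23.4·0.88 = 20.592 sabins.
A_after = 33.581 + 20.592 = 54.173 sabins.
Reduction = 10 log₁₀(A_after/A_before) = 10 log₁₀(1.6132) = 2.1 dB.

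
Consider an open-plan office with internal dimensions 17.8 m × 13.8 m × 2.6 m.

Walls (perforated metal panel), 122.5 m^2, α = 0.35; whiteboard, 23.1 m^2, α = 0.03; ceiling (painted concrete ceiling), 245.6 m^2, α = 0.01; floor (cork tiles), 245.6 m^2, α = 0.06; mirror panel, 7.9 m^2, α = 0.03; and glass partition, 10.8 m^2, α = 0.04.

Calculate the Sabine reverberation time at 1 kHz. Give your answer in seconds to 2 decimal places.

1.67 seconds

A = Σ Sᵢαᵢ = 122.5*0.35 + 23.1*0.03 + 245.6*0.01 + 245.6*0.06 + 7.9*0.03 + 10.8*0.04 = 61.429 sabins.
V = 17.8·13.8·2.6 = 638.664 m³.
RT60 = 0.161 · V / A = 0.161 × 638.664 / 61.429 = 1.67 s.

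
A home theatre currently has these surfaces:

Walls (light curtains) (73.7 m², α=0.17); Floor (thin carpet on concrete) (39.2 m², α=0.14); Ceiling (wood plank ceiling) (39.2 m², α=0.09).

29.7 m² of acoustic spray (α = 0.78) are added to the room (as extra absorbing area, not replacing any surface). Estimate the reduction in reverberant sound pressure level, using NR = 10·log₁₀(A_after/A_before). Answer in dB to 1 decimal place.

3.2 dB

Summing Sᵢαᵢ: 12.529 + 5.488 + 3.528 → A_before = 21.545 sabins.
Treatment contributes 29.7·0.78 = 23.166 sabins.
A_after = 21.545 + 23.166 = 44.711 sabins.
NR = 10·log₁₀(44.711/21.545) = 3.2 dB.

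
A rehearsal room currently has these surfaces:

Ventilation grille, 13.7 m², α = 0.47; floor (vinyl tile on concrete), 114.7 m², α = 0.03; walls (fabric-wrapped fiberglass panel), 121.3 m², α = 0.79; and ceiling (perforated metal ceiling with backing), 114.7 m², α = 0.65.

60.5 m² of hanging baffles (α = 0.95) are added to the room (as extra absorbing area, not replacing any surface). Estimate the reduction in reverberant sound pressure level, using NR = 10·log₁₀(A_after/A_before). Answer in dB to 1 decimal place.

A_before = Σ Sᵢαᵢ = 13.7·0.47 + 114.7·0.03 + 121.3·0.79 + 114.7·0.65 = 180.262 sabins.
Treatment contributes 60.5·0.95 = 57.475 sabins.
New total A_after = 237.737 sabins.
NR = 10·log₁₀(237.737/180.262) = 1.2 dB.

1.2 dB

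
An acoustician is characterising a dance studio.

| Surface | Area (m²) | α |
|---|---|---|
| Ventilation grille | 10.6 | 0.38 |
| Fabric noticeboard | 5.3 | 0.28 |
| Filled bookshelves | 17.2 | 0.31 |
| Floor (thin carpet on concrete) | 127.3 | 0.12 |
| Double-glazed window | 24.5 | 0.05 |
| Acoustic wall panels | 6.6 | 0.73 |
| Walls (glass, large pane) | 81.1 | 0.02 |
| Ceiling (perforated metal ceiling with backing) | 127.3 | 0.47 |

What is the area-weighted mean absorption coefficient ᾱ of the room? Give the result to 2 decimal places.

S = Σ Sᵢ = 10.6 + 5.3 + 17.2 + 127.3 + 24.5 + 6.6 + 81.1 + 127.3 = 399.9 m².
Weighted sum Σ Sα = 93.616.
ᾱ = 93.616 / 399.9 = 0.23.

0.23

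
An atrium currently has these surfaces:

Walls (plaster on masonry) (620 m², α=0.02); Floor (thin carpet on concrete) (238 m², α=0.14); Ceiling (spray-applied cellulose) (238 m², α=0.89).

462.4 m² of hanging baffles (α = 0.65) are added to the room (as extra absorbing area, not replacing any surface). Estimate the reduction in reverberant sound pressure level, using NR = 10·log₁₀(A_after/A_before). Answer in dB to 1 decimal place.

3.4 dB

A_before = Σ Sᵢαᵢ = 620×0.02 + 238×0.14 + 238×0.89 = 257.540 sabins.
Added absorption = 462.4 × 0.65 = 300.560 sabins.
New total A_after = 558.100 sabins.
NR = 10·log₁₀(558.100/257.540) = 3.4 dB.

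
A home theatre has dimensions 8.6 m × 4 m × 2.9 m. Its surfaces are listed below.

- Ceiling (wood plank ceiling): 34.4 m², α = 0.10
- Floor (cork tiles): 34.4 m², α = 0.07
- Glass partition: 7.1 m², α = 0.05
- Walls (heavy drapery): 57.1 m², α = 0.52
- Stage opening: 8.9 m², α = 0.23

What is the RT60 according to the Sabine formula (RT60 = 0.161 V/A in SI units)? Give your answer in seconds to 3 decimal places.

0.423 s

Summing Sᵢαᵢ: 3.440 + 2.408 + 0.355 + 29.692 + 2.047 → A = 37.942 sabins.
Volume V = 8.6 × 4 × 2.9 = 99.76 m³.
Sabine: RT60 = 0.161 × 99.76 / 37.942 = 0.423 s.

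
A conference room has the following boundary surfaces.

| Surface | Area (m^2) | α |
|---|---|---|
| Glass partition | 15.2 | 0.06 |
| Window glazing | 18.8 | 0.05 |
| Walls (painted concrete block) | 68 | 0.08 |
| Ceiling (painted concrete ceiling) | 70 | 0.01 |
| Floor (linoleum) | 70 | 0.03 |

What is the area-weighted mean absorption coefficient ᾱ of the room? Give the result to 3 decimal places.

0.042

S = Σ Sᵢ = 15.2 + 18.8 + 68 + 70 + 70 = 242.0 m^2.
A = 15.2·0.06 + 18.8·0.05 + 68·0.08 + 70·0.01 + 70·0.03 = 10.092 sabins.
ᾱ = A/S = 0.042.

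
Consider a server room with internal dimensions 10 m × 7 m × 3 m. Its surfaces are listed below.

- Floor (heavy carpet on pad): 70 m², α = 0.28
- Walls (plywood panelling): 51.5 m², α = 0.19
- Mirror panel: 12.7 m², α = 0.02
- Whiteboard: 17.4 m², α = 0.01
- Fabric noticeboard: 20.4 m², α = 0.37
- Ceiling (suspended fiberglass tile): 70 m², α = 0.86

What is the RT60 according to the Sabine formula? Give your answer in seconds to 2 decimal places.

0.35 s

Summing Sᵢαᵢ: 19.600 + 9.785 + 0.254 + 0.174 + 7.548 + 60.200 → A = 97.561 sabins.
Room volume: 210 m³.
Sabine: RT60 = 0.161 × 210 / 97.561 = 0.35 s.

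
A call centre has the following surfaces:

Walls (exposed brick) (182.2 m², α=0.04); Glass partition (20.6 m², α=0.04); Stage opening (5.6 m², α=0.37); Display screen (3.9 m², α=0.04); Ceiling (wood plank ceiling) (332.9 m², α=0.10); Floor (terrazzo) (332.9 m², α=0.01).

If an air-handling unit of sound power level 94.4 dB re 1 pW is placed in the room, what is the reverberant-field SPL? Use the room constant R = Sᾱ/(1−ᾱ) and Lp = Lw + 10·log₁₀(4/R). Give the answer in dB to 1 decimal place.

83.5 dB

Σ(Sᵢαᵢ) = 182.2×0.04 + 20.6×0.04 + 5.6×0.37 + 3.9×0.04 + 332.9×0.10 + 332.9×0.01 = 46.959; total area S = 878.1 m².
ᾱ = 0.0535, so room constant R = A/(1−ᾱ) = 49.613 m².
Lp = 94.4 + 10·log₁₀(4/49.613) = 94.4 + (-10.94) = 83.5 dB.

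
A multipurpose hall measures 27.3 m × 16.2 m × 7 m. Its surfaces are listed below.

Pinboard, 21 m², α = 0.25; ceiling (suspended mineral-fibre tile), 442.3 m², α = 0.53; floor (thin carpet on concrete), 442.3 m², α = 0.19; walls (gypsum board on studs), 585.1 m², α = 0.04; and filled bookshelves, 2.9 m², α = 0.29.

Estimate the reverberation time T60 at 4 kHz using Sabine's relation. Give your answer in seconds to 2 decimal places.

1.43 s

A = Σ Sᵢαᵢ = 21*0.25 + 442.3*0.53 + 442.3*0.19 + 585.1*0.04 + 2.9*0.29 = 347.951 sabins.
V = 27.3·16.2·7 = 3095.82 m³.
RT60 = 0.161 · V / A = 0.161 × 3095.82 / 347.951 = 1.43 s.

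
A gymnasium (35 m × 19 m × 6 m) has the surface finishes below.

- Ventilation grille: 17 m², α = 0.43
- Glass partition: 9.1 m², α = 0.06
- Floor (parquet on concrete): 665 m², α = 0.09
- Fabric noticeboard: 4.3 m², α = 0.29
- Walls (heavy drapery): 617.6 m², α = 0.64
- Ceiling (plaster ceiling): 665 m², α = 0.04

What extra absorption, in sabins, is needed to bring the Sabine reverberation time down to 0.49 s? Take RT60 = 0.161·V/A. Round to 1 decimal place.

Total absorption A₁ = 17*0.43 + 9.1*0.06 + 665*0.09 + 4.3*0.29 + 617.6*0.64 + 665*0.04
  = 7.310 + 0.546 + 59.850 + 1.247 + 395.264 + 26.600 = 490.817 m² sabins.
Target A₂ = 0.161·3990/0.49 = 1311.000 sabins (V = 3990 m³).
ΔA = A₂ − A₁ = 1311.000 − 490.817 = 820.2 sabins.

820.2 sabins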